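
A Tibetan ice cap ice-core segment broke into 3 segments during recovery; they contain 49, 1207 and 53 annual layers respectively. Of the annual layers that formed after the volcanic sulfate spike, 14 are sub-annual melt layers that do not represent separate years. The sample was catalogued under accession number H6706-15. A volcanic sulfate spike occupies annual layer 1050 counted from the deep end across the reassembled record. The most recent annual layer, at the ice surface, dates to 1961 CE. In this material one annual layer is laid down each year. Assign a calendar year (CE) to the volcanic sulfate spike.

Total annual layers = 49 + 1207 + 53 = 1309.
The volcanic sulfate spike sits at annual layer 1050 from the deep end, so 1309 − 1050 = 259 annual layers formed after it.
Removing the 14 false annual layers leaves 259 − 14 = 245 true annual layers beyond the volcanic sulfate spike.
1961 − 245 = 1716 CE.

1716 CE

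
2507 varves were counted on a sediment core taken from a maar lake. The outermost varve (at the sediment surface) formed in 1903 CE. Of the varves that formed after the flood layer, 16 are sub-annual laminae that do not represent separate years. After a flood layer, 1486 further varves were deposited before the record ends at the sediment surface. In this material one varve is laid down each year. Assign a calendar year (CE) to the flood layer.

1486 varves post-date the flood layer.
Excluding 16 false varves: 1486 − 16 = 1470.
Counting back 1470 years from 1903 CE places the flood layer in 1903 − 1470 = 433 CE.

433 CE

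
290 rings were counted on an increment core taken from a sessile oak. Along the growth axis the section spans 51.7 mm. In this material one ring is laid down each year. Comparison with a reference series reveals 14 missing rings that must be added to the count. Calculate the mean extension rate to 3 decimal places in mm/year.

0.170 mm/year

Adjusted count: 290 + 14 = 304 rings.
Mean rate = 51.7 mm / 304 years ≈ 0.170 mm/year.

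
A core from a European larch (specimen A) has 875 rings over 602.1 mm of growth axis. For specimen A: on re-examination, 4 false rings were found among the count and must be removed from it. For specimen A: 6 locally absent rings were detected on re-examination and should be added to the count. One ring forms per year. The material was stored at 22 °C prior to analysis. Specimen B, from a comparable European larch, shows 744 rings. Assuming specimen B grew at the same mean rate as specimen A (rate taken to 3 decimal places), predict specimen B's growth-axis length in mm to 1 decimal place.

Specimen A: correcting the raw count gives 875 − 4 + 6 = 877 true rings.
A: Extension rate ≈ 602.1 / 877 = 0.687 mm per year.
B's length ≈ 0.687 × 744 = 511.1 mm.

511.1 mm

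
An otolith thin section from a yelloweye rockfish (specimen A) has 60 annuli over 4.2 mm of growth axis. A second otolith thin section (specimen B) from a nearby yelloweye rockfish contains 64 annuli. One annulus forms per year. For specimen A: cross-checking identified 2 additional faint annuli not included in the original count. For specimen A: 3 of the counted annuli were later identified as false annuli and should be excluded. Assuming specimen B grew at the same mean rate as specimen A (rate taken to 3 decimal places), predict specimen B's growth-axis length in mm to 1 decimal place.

4.5 mm

Specimen A: correcting the raw count gives 60 − 3 + 2 = 59 true annuli.
A: 4.2 mm over 59 years gives 4.2 / 59 ≈ 0.071 mm/yr.
Length of B = 0.071 × 64 = 4.5 mm.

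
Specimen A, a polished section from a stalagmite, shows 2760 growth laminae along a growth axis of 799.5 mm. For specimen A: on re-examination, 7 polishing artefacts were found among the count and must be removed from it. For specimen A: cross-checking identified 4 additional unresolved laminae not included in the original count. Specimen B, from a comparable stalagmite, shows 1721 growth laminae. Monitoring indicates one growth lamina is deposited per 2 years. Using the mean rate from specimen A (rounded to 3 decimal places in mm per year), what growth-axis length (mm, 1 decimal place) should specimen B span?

499.1 mm

Specimen A: true growth lamina count = 2760 − 7 + 4 = 2757.
Specimen A: at 2 years per growth lamina, 2757 × 2 = 5514 years.
A: Extension rate ≈ 799.5 / 5514 = 0.145 mm/year.
Specimen B: 1721 growth laminae at 2 years each span 1721 × 2 = 3442 years. Length of B = 0.145 × 3442 = 499.1 mm.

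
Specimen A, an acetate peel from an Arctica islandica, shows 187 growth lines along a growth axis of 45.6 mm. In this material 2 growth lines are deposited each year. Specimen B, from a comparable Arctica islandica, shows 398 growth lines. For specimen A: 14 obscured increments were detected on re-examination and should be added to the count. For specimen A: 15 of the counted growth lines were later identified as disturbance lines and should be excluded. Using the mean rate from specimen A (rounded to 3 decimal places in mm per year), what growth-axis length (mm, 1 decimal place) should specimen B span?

Specimen A: adjusted count: 187 − 15 + 14 = 186 growth lines.
Specimen A: with 2 growth lines per year, 186 / 2 = 93 years.
A: Mean rate = 45.6 mm / 93 years ≈ 0.490 mm per year.
Specimen B: dividing by 2 growth lines per year: 398 / 2 = 199 years. B's length ≈ 0.490 × 199 = 97.5 mm.

97.5 mm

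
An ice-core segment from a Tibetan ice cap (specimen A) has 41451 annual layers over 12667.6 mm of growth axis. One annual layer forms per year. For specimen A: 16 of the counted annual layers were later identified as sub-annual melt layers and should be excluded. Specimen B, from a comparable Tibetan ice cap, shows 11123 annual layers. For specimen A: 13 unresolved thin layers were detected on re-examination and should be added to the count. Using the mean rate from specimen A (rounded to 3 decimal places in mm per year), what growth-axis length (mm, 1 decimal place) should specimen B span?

Specimen A: true annual layer count = 41451 − 16 + 13 = 41448.
A: Extension rate ≈ 12667.6 / 41448 = 0.306 mm/yr.
B's length ≈ 0.306 × 11123 = 3403.6 mm.

3403.6 mm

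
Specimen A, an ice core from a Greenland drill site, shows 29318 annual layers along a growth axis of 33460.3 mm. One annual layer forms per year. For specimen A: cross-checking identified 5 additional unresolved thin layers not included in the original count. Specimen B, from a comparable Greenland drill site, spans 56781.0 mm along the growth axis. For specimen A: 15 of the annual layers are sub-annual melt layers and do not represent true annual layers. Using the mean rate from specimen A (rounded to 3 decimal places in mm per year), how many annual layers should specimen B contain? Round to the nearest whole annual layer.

49721 annual layers

Specimen A: after corrections the count is 29318 − 15 + 5 = 29308 annual layers.
A: 33460.3 mm over 29308 years gives 33460.3 / 29308 ≈ 1.142 mm per year.
B spans 56781.0 / 1.142 = 49720.67 years ≈ 49721 annual layers.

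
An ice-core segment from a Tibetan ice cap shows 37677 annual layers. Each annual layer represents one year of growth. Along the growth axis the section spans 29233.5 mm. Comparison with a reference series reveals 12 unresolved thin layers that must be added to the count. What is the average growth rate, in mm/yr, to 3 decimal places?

0.776 mm/yr

True annual layer count = 37677 + 12 = 37689.
29233.5 mm over 37689 years gives 29233.5 / 37689 ≈ 0.776 mm/yr.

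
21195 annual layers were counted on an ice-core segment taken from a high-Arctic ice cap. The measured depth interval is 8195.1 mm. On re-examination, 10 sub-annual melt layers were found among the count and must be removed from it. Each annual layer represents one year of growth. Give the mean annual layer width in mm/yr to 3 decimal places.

Adjusted count: 21195 − 10 = 21185 annual layers.
Mean rate = 8195.1 mm / 21185 years ≈ 0.387 mm/yr.

0.387 mm/yr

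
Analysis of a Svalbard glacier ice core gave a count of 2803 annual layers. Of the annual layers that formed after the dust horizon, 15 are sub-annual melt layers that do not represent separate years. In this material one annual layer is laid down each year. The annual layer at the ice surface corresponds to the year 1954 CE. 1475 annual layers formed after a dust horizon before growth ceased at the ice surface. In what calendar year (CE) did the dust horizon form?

There are 1475 annual layers younger than the dust horizon.
1475 − 15 false = 1460 true annual layers after the dust horizon.
The annual layer at the ice surface is 1954 CE, so the dust horizon dates to 1954 − 1460 = 494 CE.

494 CE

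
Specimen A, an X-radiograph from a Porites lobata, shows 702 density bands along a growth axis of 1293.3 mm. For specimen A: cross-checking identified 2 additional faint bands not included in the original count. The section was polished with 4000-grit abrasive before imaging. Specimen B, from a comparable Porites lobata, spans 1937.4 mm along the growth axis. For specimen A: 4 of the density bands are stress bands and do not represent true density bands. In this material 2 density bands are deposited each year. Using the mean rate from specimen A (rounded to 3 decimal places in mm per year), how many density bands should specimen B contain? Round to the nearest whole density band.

1049 density bands

Specimen A: adjusted count: 702 − 4 + 2 = 700 density bands.
Specimen A: with 2 density bands per year, 700 / 2 = 350 years.
A: Mean rate = 1293.3 mm / 350 years ≈ 3.695 mm/yr.
For B, 1937.4 / 3.695 = 524.33 years; at 2 density bands per year that is 524.33 × 2 ≈ 1049 density bands.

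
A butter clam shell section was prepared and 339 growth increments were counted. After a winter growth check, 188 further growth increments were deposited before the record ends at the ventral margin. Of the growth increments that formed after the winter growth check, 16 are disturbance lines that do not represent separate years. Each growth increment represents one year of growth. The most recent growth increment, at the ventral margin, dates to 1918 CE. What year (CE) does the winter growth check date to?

1746 CE

188 growth increments post-date the winter growth check.
Excluding 16 false growth increments: 188 − 16 = 172.
Counting back 172 years from 1918 CE places the winter growth check in 1918 − 172 = 1746 CE.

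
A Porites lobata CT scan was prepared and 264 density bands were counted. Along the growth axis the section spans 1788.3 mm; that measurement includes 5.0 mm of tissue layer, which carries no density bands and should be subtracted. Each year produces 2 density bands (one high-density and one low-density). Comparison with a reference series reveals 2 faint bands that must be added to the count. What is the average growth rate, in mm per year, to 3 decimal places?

True density band count = 264 + 2 = 266.
With 2 density bands per year, 266 / 2 = 133 years.
Removing the 5.0 mm offcut leaves 1788.3 − 5.0 = 1783.3 mm.
Extension rate ≈ 1783.3 / 133 = 13.408 mm per year.

13.408 mm per year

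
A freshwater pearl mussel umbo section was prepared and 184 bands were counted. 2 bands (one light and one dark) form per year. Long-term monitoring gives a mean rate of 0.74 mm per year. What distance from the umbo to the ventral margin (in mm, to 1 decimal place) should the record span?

68.1 mm

184 bands at 2 per year is 184 / 2 = 92 years.
Predicted length = 0.74 mm/year × 92 years = 68.1 mm.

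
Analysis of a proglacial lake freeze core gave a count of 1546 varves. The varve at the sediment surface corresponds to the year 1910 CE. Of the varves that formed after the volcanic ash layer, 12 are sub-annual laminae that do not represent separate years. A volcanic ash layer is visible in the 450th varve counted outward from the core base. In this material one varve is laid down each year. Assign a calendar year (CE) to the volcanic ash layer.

Between varve 450 and the sediment surface there are 1546 − 450 = 1096 varves.
1096 − 12 false = 1084 true varves after the volcanic ash layer.
The varve at the sediment surface is 1910 CE, so the volcanic ash layer dates to 1910 − 1084 = 826 CE.

826 CE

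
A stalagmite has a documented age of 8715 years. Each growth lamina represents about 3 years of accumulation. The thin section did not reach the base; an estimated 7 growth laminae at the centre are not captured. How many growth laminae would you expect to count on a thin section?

2898 growth laminae

One growth lamina every 3 years means 8715 / 3 = 2905 growth laminae.
Less the 7 uncaptured growth laminae: 2905 − 7 = 2898.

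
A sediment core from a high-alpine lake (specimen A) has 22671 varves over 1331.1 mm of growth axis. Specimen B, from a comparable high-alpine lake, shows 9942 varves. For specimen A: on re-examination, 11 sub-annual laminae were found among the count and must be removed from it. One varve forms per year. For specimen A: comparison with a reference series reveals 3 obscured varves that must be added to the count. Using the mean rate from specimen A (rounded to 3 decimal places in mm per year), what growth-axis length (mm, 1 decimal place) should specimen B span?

586.6 mm

Specimen A: adjusted count: 22671 − 11 + 3 = 22663 varves.
A: 1331.1 mm over 22663 years gives 1331.1 / 22663 ≈ 0.059 mm/yr.
B's length ≈ 0.059 × 9942 = 586.6 mm.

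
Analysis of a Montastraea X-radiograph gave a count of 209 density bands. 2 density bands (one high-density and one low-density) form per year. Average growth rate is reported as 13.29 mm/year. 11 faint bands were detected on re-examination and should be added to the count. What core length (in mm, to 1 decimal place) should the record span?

1461.9 mm

After corrections the count is 209 + 11 = 220 density bands.
Dividing by 2 density bands per year: 220 / 2 = 110 years.
Predicted length = 13.29 mm/year × 110 years = 1461.9 mm.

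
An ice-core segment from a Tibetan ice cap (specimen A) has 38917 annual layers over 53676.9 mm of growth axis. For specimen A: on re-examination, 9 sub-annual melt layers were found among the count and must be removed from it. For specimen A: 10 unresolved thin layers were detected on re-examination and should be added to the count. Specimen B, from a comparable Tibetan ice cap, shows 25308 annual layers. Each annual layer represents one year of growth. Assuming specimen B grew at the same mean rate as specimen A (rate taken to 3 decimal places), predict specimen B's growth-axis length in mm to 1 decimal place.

34899.7 mm

Specimen A: after corrections the count is 38917 − 9 + 10 = 38918 annual layers.
A: Extension rate ≈ 53676.9 / 38918 = 1.379 mm per year.
B's length ≈ 1.379 × 25308 = 34899.7 mm.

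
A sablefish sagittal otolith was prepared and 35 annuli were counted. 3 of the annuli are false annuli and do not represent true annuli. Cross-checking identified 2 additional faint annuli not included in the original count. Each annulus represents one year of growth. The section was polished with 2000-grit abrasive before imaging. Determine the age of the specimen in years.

34 yr

Adjusted count: 35 − 3 + 2 = 34 annuli.
With a one-to-one annulus periodicity this is 34 years.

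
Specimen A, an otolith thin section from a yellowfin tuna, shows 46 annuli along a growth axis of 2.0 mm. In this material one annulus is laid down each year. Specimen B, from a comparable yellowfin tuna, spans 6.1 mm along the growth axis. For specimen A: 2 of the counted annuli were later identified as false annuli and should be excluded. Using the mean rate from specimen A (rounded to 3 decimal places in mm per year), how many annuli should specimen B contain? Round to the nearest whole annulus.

Specimen A: correcting the raw count gives 46 − 2 = 44 true annuli.
A: 2.0 mm over 44 years gives 2.0 / 44 ≈ 0.045 mm/year.
Specimen B: 6.1 mm / 0.045 mm per year = 135.56 years ≈ 136 annuli.

136 annuli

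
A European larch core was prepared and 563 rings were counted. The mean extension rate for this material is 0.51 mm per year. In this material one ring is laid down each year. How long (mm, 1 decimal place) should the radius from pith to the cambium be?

287.1 mm

563 years of growth are recorded.
563 years at 0.51 mm/year gives 0.51 × 563 = 287.1 mm.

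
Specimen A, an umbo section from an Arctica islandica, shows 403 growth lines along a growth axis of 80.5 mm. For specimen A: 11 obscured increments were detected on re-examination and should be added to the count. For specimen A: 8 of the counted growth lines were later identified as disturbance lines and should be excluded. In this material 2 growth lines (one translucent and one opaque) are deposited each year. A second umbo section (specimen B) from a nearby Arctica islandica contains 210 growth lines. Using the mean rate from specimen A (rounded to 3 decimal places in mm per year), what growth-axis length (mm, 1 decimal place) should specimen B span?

41.7 mm

Specimen A: correcting the raw count gives 403 − 8 + 11 = 406 true growth lines.
Specimen A: 406 growth lines at 2 per year is 406 / 2 = 203 years.
A: 80.5 mm over 203 years gives 80.5 / 203 ≈ 0.397 mm per year.
Specimen B: with 2 growth lines per year, 210 / 2 = 105 years. B's length ≈ 0.397 × 105 = 41.7 mm.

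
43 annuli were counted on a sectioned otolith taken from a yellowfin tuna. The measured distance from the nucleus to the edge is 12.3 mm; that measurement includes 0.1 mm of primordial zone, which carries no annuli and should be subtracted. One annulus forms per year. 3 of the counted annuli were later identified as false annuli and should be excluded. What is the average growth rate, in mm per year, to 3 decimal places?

0.305 mm per year

Correcting the raw count gives 43 − 3 = 40 true annuli.
Removing the 0.1 mm offcut leaves 12.3 − 0.1 = 12.2 mm.
Extension rate ≈ 12.2 / 40 = 0.305 mm per year.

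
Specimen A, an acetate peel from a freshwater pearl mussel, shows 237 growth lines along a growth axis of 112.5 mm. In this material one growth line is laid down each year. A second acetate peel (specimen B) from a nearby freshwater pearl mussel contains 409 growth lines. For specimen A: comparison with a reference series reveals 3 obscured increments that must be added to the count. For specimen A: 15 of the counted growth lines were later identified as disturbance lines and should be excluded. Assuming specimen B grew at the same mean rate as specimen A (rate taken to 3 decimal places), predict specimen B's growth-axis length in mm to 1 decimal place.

Specimen A: true growth line count = 237 − 15 + 3 = 225.
A: 112.5 mm over 225 years gives 112.5 / 225 ≈ 0.500 mm/yr.
Length of B = 0.500 × 409 = 204.5 mm.

204.5 mm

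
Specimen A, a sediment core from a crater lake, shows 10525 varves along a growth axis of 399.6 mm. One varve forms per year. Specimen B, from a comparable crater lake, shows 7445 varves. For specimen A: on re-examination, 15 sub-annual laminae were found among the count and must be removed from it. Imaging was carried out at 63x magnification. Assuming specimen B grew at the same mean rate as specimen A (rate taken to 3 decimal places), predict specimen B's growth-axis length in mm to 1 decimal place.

282.9 mm

Specimen A: adjusted count: 10525 − 15 = 10510 varves.
A: Mean rate = 399.6 mm / 10510 years ≈ 0.038 mm/year.
Length of B = 0.038 × 7445 = 282.9 mm.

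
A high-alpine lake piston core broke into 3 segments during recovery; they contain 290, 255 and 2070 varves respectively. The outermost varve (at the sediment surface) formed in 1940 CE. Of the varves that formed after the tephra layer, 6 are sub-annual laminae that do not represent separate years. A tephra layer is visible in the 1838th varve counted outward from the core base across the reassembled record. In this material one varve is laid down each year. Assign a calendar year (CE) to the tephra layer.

1169 CE

Total varves = 290 + 255 + 2070 = 2615.
2615 − 1838 = 777 varves lie beyond the tephra layer toward the sediment surface.
Excluding 6 false varves: 777 − 6 = 771.
Counting back 771 years from 1940 CE places the tephra layer in 1940 − 771 = 1169 CE.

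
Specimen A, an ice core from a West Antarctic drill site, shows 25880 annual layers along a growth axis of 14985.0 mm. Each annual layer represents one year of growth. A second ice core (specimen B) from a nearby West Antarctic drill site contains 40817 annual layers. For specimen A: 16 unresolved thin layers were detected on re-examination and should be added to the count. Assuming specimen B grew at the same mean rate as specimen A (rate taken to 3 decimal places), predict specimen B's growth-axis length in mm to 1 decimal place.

Specimen A: correcting the raw count gives 25880 + 16 = 25896 true annual layers.
A: Extension rate ≈ 14985.0 / 25896 = 0.579 mm per year.
For B, 0.579 mm/year × 40817 years = 23633.0 mm.

23633.0 mm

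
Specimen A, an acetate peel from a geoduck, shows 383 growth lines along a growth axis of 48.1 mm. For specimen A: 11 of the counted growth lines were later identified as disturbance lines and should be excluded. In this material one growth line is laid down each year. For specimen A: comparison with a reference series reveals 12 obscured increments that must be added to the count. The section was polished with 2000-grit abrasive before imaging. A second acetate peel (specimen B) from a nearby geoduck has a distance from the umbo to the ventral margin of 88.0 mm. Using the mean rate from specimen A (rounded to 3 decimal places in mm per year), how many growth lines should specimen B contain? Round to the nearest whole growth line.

Specimen A: correcting the raw count gives 383 − 11 + 12 = 384 true growth lines.
A: Extension rate ≈ 48.1 / 384 = 0.125 mm per year.
For B, 88.0 / 0.125 = 704.00 years ≈ 704 growth lines.

704 growth lines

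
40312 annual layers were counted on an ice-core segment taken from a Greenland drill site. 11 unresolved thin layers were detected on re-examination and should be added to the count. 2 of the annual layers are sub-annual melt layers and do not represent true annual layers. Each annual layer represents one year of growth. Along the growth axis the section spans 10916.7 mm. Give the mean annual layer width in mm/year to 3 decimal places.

After corrections the count is 40312 − 2 + 11 = 40321 annual layers.
Mean rate = 10916.7 mm / 40321 years ≈ 0.271 mm/year.

0.271 mm/year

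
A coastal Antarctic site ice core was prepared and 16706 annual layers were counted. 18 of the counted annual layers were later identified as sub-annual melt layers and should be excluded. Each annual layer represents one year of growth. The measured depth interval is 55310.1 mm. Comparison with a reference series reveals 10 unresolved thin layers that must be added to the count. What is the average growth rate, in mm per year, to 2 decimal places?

Adjusted count: 16706 − 18 + 10 = 16698 annual layers.
Extension rate ≈ 55310.1 / 16698 = 3.31 mm per year.

3.31 mm per year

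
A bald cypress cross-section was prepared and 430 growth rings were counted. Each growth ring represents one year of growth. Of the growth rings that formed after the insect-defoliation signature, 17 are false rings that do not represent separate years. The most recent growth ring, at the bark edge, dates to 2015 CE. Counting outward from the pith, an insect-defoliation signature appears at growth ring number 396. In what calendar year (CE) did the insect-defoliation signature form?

1998 CE

The insect-defoliation signature sits at growth ring 396 from the pith, so 430 − 396 = 34 growth rings formed after it.
34 − 17 false = 17 true growth rings after the insect-defoliation signature.
2015 − 17 = 1998 CE.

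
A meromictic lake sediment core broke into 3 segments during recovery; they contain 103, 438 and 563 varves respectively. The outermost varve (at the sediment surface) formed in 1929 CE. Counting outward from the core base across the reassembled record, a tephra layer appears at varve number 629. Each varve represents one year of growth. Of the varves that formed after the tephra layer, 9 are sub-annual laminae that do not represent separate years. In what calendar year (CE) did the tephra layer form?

Total varves = 103 + 438 + 563 = 1104.
1104 − 629 = 475 varves lie beyond the tephra layer toward the sediment surface.
Removing the 9 false varves leaves 475 − 9 = 466 true varves beyond the tephra layer.
The varve at the sediment surface is 1929 CE, so the tephra layer dates to 1929 − 466 = 1463 CE.

1463 CE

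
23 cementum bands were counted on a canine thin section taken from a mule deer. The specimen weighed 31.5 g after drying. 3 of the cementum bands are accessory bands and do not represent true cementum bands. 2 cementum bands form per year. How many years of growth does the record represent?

10 years

Adjusted count: 23 − 3 = 20 cementum bands.
20 cementum bands at 2 per year is 20 / 2 = 10 years.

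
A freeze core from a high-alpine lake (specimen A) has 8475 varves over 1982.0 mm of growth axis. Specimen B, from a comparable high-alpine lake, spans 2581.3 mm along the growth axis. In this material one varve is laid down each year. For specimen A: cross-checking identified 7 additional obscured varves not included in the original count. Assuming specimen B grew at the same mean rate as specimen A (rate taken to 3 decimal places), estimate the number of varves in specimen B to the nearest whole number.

Specimen A: after corrections the count is 8475 + 7 = 8482 varves.
A: Extension rate ≈ 1982.0 / 8482 = 0.234 mm/year.
Specimen B: 2581.3 mm / 0.234 mm per year = 11031.20 years ≈ 11031 varves.

11031 varves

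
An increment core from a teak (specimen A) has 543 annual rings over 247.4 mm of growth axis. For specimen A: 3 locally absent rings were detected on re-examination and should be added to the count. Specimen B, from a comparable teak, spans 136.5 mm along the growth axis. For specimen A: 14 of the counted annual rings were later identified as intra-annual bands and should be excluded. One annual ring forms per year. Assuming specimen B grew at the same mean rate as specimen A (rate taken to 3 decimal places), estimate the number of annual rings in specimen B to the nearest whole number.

294 annual rings

Specimen A: true annual ring count = 543 − 14 + 3 = 532.
A: Extension rate ≈ 247.4 / 532 = 0.465 mm/yr.
B spans 136.5 / 0.465 = 293.55 years ≈ 294 annual rings.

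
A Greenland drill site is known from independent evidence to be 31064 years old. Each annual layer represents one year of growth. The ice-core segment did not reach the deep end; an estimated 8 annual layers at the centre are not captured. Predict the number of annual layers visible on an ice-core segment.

31056 annual layers

At one annual layer per year, 31064 years correspond to 31064 annual layers.
31064 − 8 missed = 31056 annual layers expected in the prepared section.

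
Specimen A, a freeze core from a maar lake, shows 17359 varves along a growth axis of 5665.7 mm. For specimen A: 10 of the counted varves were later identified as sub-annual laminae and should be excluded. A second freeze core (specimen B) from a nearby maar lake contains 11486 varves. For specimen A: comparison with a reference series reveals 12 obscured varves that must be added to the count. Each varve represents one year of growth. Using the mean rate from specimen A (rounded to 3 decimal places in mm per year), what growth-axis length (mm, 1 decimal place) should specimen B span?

Specimen A: adjusted count: 17359 − 10 + 12 = 17361 varves.
A: Mean rate = 5665.7 mm / 17361 years ≈ 0.326 mm per year.
Length of B = 0.326 × 11486 = 3744.4 mm.

3744.4 mm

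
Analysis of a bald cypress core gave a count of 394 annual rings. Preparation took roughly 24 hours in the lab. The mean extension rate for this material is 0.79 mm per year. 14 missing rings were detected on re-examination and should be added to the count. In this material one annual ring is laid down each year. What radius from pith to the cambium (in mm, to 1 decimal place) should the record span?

322.3 mm

True annual ring count = 394 + 14 = 408.
Length ≈ 0.79 × 408 = 322.3 mm.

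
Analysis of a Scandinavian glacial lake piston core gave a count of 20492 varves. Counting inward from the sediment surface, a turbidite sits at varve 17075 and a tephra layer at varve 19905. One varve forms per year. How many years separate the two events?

2830 years

The two markers are separated by 19905 − 17075 = 2830 varves.
At one varve per year, 2830 years elapsed between them.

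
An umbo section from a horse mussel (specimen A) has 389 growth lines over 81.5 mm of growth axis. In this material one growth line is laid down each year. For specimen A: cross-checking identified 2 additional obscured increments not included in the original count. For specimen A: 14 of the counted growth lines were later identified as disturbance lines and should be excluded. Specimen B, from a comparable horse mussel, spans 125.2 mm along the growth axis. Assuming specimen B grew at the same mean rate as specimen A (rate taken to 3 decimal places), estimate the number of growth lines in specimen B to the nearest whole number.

Specimen A: adjusted count: 389 − 14 + 2 = 377 growth lines.
A: Mean rate = 81.5 mm / 377 years ≈ 0.216 mm/yr.
Specimen B: 125.2 mm / 0.216 mm per year = 579.63 years ≈ 580 growth lines.

580 growth lines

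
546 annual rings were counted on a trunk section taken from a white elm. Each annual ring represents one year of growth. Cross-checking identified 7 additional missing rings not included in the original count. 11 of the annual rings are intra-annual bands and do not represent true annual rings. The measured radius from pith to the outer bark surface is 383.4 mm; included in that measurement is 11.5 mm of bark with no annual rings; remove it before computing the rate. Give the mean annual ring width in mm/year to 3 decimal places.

Correcting the raw count gives 546 − 11 + 7 = 542 true annual rings.
Removing the 11.5 mm offcut leaves 383.4 − 11.5 = 371.9 mm.
Mean rate = 371.9 mm / 542 years ≈ 0.686 mm/year.

0.686 mm/year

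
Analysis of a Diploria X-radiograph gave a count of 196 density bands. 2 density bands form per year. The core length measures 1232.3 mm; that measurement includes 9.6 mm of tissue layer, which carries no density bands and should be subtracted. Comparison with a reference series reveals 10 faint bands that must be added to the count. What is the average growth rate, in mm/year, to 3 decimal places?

After corrections the count is 196 + 10 = 206 density bands.
Dividing by 2 density bands per year: 206 / 2 = 103 years.
Removing the 9.6 mm offcut leaves 1232.3 − 9.6 = 1222.7 mm.
1222.7 mm over 103 years gives 1222.7 / 103 ≈ 11.871 mm/year.

11.871 mm/year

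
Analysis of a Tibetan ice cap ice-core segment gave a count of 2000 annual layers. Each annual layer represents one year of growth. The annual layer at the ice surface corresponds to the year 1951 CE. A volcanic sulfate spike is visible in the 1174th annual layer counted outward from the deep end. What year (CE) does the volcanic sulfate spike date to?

1125 CE

The volcanic sulfate spike sits at annual layer 1174 from the deep end, so 2000 − 1174 = 826 annual layers formed after it.
The annual layer at the ice surface is 1951 CE, so the volcanic sulfate spike dates to 1951 − 826 = 1125 CE.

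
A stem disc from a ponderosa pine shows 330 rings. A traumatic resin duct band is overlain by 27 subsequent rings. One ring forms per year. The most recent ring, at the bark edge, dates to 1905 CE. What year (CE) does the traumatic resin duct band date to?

27 rings formed after the traumatic resin duct band.
1905 − 27 = 1878 CE.

1878 CE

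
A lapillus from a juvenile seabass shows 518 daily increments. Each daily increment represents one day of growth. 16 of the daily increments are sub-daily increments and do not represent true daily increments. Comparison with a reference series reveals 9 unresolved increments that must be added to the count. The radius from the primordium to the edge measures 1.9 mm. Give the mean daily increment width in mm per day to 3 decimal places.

Adjusted count: 518 − 16 + 9 = 511 daily increments.
1.9 mm over 511 days gives 1.9 / 511 ≈ 0.004 mm per day.

0.004 mm per day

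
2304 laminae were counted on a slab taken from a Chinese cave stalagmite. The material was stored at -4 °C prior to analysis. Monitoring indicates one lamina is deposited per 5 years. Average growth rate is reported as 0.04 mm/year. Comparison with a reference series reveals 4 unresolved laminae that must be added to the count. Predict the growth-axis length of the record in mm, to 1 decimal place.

461.6 mm

Adjusted count: 2304 + 4 = 2308 laminae.
Multiplying by 5 years per lamina: 2308 × 5 = 11540 years.
Length ≈ 0.04 × 11540 = 461.6 mm.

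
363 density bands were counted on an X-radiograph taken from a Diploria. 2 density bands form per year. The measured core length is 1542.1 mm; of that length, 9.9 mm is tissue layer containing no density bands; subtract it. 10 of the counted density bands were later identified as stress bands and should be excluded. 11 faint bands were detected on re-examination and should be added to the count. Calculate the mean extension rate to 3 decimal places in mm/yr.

8.419 mm/yr

After corrections the count is 363 − 10 + 11 = 364 density bands.
364 density bands at 2 per year is 364 / 2 = 182 years.
The growth record spans 1542.1 − 9.9 = 1532.2 mm.
1532.2 mm over 182 years gives 1532.2 / 182 ≈ 8.419 mm/yr.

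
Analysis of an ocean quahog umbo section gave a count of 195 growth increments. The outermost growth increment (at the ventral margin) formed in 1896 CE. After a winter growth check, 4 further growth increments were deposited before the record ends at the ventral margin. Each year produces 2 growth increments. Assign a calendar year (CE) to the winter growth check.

4 growth increments post-date the winter growth check.
4 growth increments at 2 per year is 4 / 2 = 2 years.
1896 − 2 = 1894 CE.

1894 CE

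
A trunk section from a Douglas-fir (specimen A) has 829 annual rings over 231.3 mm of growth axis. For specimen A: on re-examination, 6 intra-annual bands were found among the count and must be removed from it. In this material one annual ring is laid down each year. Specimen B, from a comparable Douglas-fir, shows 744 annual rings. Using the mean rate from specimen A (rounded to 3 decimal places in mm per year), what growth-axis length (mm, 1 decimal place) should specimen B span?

209.1 mm

Specimen A: adjusted count: 829 − 6 = 823 annual rings.
A: 231.3 mm over 823 years gives 231.3 / 823 ≈ 0.281 mm per year.
B's length ≈ 0.281 × 744 = 209.1 mm.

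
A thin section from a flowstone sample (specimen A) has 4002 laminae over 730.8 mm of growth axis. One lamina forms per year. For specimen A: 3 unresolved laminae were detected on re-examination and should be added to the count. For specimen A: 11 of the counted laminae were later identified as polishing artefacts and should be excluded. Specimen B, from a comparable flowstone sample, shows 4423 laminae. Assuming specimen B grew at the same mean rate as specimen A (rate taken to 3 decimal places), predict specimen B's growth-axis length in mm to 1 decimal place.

809.4 mm

Specimen A: after corrections the count is 4002 − 11 + 3 = 3994 laminae.
A: 730.8 mm over 3994 years gives 730.8 / 3994 ≈ 0.183 mm/year.
For B, 0.183 mm/year × 4423 years = 809.4 mm.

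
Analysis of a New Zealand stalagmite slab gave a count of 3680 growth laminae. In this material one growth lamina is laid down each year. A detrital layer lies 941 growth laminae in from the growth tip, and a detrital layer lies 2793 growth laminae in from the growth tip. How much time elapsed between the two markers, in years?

1852 years

The two markers are separated by 2793 − 941 = 1852 growth laminae.
That is 1852 years at one growth lamina per year.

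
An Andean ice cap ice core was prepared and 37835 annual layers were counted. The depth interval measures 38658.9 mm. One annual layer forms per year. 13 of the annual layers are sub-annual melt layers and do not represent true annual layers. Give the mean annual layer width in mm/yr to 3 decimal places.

1.022 mm/yr

Correcting the raw count gives 37835 − 13 = 37822 true annual layers.
Mean rate = 38658.9 mm / 37822 years ≈ 1.022 mm/yr.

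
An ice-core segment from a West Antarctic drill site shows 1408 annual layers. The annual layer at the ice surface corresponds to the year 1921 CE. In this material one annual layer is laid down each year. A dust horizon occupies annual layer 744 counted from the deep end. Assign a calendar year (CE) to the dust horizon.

Between annual layer 744 and the ice surface there are 1408 − 744 = 664 annual layers.
Counting back 664 years from 1921 CE places the dust horizon in 1921 − 664 = 1257 CE.

1257 CE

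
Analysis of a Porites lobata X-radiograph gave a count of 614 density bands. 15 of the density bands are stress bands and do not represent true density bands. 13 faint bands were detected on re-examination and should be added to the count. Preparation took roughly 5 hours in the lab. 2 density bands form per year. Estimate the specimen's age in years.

306 years

Adjusted count: 614 − 15 + 13 = 612 density bands.
With 2 density bands per year, 612 / 2 = 306 years.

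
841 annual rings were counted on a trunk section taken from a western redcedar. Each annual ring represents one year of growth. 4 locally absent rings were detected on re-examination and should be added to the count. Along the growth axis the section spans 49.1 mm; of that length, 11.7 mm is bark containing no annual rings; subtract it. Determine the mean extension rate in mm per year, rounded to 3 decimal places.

0.044 mm per year

True annual ring count = 841 + 4 = 845.
The growth record spans 49.1 − 11.7 = 37.4 mm.
37.4 mm over 845 years gives 37.4 / 845 ≈ 0.044 mm per year.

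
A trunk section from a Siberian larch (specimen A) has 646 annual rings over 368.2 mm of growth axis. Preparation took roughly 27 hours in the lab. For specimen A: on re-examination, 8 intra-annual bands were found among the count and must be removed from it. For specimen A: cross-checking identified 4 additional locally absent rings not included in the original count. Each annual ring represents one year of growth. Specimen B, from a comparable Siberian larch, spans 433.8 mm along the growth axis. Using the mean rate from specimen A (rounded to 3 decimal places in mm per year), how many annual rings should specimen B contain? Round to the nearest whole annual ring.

Specimen A: correcting the raw count gives 646 − 8 + 4 = 642 true annual rings.
A: Extension rate ≈ 368.2 / 642 = 0.574 mm/year.
B spans 433.8 / 0.574 = 755.75 years ≈ 756 annual rings.

756 annual rings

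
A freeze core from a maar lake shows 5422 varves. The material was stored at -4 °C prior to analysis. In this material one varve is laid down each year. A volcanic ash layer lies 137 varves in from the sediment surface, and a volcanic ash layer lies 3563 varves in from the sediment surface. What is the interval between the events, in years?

3426 years

The two markers are separated by 3563 − 137 = 3426 varves.
That is 3426 years at one varve per year.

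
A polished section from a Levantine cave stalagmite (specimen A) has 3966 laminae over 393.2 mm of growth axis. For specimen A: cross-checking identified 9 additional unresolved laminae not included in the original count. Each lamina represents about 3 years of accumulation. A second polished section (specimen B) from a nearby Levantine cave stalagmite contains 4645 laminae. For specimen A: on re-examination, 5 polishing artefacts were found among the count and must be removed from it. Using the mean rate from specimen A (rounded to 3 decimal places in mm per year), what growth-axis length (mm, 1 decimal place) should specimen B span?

459.9 mm

Specimen A: adjusted count: 3966 − 5 + 9 = 3970 laminae.
Specimen A: multiplying by 3 years per lamina: 3970 × 3 = 11910 years.
A: Mean rate = 393.2 mm / 11910 years ≈ 0.033 mm/yr.
Specimen B: multiplying by 3 years per lamina: 4645 × 3 = 13935 years. B's length ≈ 0.033 × 13935 = 459.9 mm.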